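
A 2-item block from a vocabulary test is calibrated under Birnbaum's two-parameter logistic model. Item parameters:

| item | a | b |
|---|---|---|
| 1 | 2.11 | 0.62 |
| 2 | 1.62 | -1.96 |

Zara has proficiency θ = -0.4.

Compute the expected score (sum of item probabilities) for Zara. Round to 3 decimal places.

P(θ) = 1 / (1 + exp(−a(θ − b)))
P_1 = 1/(1+e^{2.1522}) = 0.1041
P_2 = 1/(1+e^{-2.5272}) = 0.9260
E[score] = 0.1041 + 0.9260 = 1.0302

1.030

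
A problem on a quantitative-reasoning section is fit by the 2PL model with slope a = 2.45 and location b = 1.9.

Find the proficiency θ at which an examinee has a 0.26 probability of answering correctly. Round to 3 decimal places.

1.473

P(θ) = 1 / (1 + exp(−a(θ − b)))
logit = ln(0.2600/0.7400) = -1.0460
θ = b + logit/(a) = 1.9 + (-1.0460)/2.4500 = 1.4731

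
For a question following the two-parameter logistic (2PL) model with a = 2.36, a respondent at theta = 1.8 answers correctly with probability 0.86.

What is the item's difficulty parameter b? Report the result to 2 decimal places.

1.03

P(theta) = 1 / (1 + exp(−a(theta − b)))
logit(0.86) = ln(0.86/0.14) = 1.8153
b = theta − logit/(a) = 1.8 − 1.8153/2.3600 = 1.0308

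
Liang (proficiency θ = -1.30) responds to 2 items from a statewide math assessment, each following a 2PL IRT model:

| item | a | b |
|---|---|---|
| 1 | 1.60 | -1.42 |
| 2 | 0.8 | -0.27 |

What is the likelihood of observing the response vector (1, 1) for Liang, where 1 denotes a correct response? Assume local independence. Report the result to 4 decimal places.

0.1670

P(θ) = 1 / (1 + exp(−a(θ − b)))
P_1 = 1/(1+e^{-0.1920}) = 0.5479
P_2 = 1/(1+e^{0.8240}) = 0.3049
L = P_1 × P_2 = 0.5479 × 0.3049 = 0.16705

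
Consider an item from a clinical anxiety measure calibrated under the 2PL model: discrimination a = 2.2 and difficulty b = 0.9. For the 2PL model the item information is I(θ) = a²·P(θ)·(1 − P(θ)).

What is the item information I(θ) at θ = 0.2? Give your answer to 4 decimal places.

0.7036

P = 1/(1+e^{1.5400}) = 0.1765
P(1−P) = 0.1765 × 0.8235 = 0.1454
I = a² × P(1−P) = 2.2² × 0.1454 = 0.70359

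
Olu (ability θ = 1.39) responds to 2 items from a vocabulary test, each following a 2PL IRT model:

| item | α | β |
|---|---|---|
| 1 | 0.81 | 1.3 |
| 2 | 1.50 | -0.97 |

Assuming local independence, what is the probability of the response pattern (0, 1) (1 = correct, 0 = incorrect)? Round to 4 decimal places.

0.4682

P(θ) = 1 / (1 + exp(−α(θ − β)))
P_1 = 1/(1+e^{-0.0729}) = 0.5182
P_2 = 1/(1+e^{-3.5400}) = 0.9718
L = (1−P_1) × P_2 = 0.4818 × 0.9718 = 0.46820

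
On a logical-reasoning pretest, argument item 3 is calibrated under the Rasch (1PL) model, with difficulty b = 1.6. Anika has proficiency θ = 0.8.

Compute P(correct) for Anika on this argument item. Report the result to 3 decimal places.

0.310

P(θ) = 1 / (1 + exp(−(θ − b)))
Exponent: (0.8 − 1.6) = -0.8000
1/(1 + e^{0.8000}) = 0.3100
P = 0.3100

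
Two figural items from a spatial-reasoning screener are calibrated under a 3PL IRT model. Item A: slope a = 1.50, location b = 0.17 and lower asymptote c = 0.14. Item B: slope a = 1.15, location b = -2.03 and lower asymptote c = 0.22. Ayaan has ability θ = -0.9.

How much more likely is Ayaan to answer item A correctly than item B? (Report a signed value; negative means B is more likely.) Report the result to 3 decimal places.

-0.549

P(θ) = c + (1 − c) · 1 / (1 + exp(−a(θ − b)))
P_A = 0.2839
P_B = 0.8329
P_A − P_B = -0.5490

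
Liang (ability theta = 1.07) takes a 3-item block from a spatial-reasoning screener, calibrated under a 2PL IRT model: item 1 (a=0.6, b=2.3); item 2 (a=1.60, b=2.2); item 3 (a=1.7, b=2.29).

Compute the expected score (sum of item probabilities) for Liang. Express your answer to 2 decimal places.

P(theta) = 1 / (1 + exp(−a(theta − b)))
P_1 = 1/(1+e^{0.7380}) = 0.3234
P_2 = 1/(1+e^{1.8080}) = 0.1409
P_3 = 1/(1+e^{2.0740}) = 0.1116
E[score] = 0.3234 + 0.1409 + 0.1116 = 0.5760

0.58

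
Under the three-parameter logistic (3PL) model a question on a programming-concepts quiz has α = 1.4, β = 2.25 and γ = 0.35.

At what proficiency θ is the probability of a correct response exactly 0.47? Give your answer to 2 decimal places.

1.19

P(θ) = γ + (1 − γ) · 1 / (1 + exp(−α(θ − β)))
Remove guessing floor: (0.47 − 0.35)/(1 − 0.35) = 0.1846
logit = ln(0.1846/0.8154) = -1.4854
θ = β + logit/(α) = 2.25 + (-1.4854)/1.4000 = 1.1890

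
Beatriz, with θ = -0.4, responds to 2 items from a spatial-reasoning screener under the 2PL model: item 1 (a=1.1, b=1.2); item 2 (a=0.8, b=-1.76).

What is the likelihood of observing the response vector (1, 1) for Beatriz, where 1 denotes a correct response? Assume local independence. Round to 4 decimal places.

0.1098

P(θ) = 1 / (1 + exp(−a(θ − b)))
P_1 = 1/(1+e^{1.7600}) = 0.1468
P_2 = 1/(1+e^{-1.0880}) = 0.7480
L = P_1 × P_2 = 0.1468 × 0.7480 = 0.10980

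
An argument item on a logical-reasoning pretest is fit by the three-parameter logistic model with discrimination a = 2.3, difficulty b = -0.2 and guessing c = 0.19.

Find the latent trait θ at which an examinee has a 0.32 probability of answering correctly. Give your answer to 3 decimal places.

P(θ) = c + (1 − c) · 1 / (1 + exp(−a(θ − b)))
Remove guessing floor: (0.32 − 0.19)/(1 − 0.19) = 0.1605
logit = ln(0.1605/0.8395) = -1.6546
θ = b + logit/(a) = -0.2 + (-1.6546)/2.3000 = -0.9194

-0.919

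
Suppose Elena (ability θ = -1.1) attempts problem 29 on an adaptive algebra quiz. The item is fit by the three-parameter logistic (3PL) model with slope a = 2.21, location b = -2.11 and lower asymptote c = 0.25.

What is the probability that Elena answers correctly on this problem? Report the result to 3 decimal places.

P(θ) = c + (1 − c) · 1 / (1 + exp(−a(θ − b)))
Exponent: 2.21 × (-1.1 − (-2.11)) = 2.2321
1/(1 + e^{-2.2321}) = 0.9031
P = 0.25 + 0.75 × 0.9031 = 0.9273

0.927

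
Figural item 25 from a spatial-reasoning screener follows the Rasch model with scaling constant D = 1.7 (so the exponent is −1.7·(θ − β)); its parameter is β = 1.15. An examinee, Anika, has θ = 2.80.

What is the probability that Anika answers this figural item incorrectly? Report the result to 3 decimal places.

P(θ) = 1 / (1 + exp(−D·(θ − β)))
Exponent: 1.7 × (2.80 − 1.15) = 2.8050
1/(1 + e^{-2.8050}) = 0.9429
P = 0.9429
P(incorrect) = 1 − 0.9429 = 0.0571

0.057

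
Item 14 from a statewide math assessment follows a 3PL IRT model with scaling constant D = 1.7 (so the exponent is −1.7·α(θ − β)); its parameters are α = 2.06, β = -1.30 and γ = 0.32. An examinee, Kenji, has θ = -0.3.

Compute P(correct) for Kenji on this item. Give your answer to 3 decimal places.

P(θ) = γ + (1 − γ) · 1 / (1 + exp(−D·α(θ − β)))
Exponent: 1.7 × 2.06 × (-0.3 − (-1.30)) = 3.5020
1/(1 + e^{-3.5020}) = 0.9707
P = 0.32 + 0.68 × 0.9707 = 0.9801

0.980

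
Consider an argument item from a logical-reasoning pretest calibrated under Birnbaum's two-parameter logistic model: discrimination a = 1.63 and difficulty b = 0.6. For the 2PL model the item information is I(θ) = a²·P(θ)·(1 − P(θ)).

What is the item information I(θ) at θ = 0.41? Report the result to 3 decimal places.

0.649

P = 1/(1+e^{0.3097}) = 0.4232
P(1−P) = 0.4232 × 0.5768 = 0.2441
I = a² × P(1−P) = 1.63² × 0.2441 = 0.64855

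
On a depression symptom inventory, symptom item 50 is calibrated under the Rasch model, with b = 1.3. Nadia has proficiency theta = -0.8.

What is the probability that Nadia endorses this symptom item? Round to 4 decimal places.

P(theta) = 1 / (1 + exp(−(theta − b)))
Exponent: (-0.8 − 1.3) = -2.1000
1/(1 + e^{2.1000}) = 0.1091
P = 0.1091

0.1091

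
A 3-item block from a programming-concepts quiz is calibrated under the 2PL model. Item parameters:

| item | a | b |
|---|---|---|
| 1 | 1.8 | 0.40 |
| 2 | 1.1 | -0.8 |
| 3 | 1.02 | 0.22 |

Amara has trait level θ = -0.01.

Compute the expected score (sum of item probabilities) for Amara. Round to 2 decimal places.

P(θ) = 1 / (1 + exp(−a(θ − b)))
P_1 = 1/(1+e^{0.7380}) = 0.3234
P_2 = 1/(1+e^{-0.8690}) = 0.7045
P_3 = 1/(1+e^{0.2346}) = 0.4416
E[score] = 0.3234 + 0.7045 + 0.4416 = 1.4696

1.47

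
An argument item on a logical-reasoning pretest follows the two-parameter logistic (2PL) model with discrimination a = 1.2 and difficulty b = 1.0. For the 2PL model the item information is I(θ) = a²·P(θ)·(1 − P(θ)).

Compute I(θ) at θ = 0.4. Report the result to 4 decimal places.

P = 1/(1+e^{0.7200}) = 0.3274
P(1−P) = 0.3274 × 0.6726 = 0.2202
I = a² × P(1−P) = 1.2² × 0.2202 = 0.31710

0.3171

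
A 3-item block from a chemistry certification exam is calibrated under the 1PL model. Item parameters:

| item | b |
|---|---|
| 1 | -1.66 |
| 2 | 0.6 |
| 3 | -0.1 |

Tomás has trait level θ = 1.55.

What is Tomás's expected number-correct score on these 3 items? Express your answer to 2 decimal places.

2.52

P(θ) = 1 / (1 + exp(−(θ − b)))
P_1 = 1/(1+e^{-3.2100}) = 0.9612
P_2 = 1/(1+e^{-0.9500}) = 0.7211
P_3 = 1/(1+e^{-1.6500}) = 0.8389
E[score] = 0.9612 + 0.7211 + 0.8389 = 2.5212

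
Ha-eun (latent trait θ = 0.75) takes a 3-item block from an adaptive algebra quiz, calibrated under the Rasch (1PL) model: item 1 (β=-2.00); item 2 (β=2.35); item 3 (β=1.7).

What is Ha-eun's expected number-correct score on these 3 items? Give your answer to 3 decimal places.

P(θ) = 1 / (1 + exp(−(θ − β)))
P_1 = 1/(1+e^{-2.7500}) = 0.9399
P_2 = 1/(1+e^{1.6000}) = 0.1680
P_3 = 1/(1+e^{0.9500}) = 0.2789
E[score] = 0.9399 + 0.1680 + 0.2789 = 1.3868

1.387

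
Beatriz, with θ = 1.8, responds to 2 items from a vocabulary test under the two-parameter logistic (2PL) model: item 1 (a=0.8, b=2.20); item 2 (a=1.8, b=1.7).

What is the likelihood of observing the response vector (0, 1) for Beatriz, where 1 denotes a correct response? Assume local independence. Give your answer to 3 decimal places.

P(θ) = 1 / (1 + exp(−a(θ − b)))
P_1 = 1/(1+e^{0.3200}) = 0.4207
P_2 = 1/(1+e^{-0.1800}) = 0.5449
L = (1−P_1) × P_2 = 0.5793 × 0.5449 = 0.31566

0.316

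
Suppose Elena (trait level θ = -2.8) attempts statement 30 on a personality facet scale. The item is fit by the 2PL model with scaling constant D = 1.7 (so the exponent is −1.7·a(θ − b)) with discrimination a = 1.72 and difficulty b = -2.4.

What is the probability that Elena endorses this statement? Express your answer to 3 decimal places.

P(θ) = 1 / (1 + exp(−D·a(θ − b)))
Exponent: 1.7 × 1.72 × (-2.8 − (-2.4)) = -1.1696
1/(1 + e^{1.1696}) = 0.2369
P = 0.2369

0.237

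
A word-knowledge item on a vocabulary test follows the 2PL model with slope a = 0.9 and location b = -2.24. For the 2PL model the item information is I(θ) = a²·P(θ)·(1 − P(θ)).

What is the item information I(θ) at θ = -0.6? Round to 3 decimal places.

P = 1/(1+e^{-1.4760}) = 0.8140
P(1−P) = 0.8140 × 0.1860 = 0.1514
I = a² × P(1−P) = 0.9² × 0.1514 = 0.12265

0.123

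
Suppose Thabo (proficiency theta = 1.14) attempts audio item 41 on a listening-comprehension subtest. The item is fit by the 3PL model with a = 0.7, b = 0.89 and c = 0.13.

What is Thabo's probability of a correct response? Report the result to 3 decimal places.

0.603

P(theta) = c + (1 − c) · 1 / (1 + exp(−a(theta − b)))
Exponent: 0.7 × (1.14 − 0.89) = 0.1750
1/(1 + e^{-0.1750}) = 0.5436
P = 0.13 + 0.87 × 0.5436 = 0.6030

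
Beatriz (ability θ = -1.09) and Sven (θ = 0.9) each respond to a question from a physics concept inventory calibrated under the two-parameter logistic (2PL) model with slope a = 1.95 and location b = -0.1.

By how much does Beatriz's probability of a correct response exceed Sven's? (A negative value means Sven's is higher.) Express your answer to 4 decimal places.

-0.7488

P(θ) = 1 / (1 + exp(−a(θ − b)))
P(Beatriz) = 0.1267  [exponent -1.9305]
P(Sven) = 0.8754  [exponent 1.9500]
Difference = 0.1267 − 0.8754 = -0.7488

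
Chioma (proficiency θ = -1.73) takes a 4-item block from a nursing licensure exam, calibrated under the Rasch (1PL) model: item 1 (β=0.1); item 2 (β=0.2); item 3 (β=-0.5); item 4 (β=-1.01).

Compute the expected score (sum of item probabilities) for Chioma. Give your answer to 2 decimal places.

P(θ) = 1 / (1 + exp(−(θ − β)))
P_1 = 1/(1+e^{1.8300}) = 0.1382
P_2 = 1/(1+e^{1.9300}) = 0.1268
P_3 = 1/(1+e^{1.2300}) = 0.2262
P_4 = 1/(1+e^{0.7200}) = 0.3274
E[score] = 0.1382 + 0.1268 + 0.2262 + 0.3274 = 0.8186

0.82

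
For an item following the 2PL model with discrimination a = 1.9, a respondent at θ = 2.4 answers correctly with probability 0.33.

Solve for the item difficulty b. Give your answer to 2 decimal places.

2.77

P(θ) = 1 / (1 + exp(−a(θ − b)))
logit(0.33) = ln(0.33/0.67) = -0.7082
b = θ − logit/(a) = 2.4 − (-0.7082)/1.9000 = 2.7727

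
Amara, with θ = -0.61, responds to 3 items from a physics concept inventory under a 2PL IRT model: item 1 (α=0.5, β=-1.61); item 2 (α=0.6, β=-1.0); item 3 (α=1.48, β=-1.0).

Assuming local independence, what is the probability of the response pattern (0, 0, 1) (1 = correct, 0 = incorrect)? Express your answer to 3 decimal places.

0.107

P(θ) = 1 / (1 + exp(−α(θ − β)))
P_1 = 1/(1+e^{-0.5000}) = 0.6225
P_2 = 1/(1+e^{-0.2340}) = 0.5582
P_3 = 1/(1+e^{-0.5772}) = 0.6404
L = (1−P_1) × (1−P_2) × P_3 = 0.3775 × 0.4418 × 0.6404 = 0.10681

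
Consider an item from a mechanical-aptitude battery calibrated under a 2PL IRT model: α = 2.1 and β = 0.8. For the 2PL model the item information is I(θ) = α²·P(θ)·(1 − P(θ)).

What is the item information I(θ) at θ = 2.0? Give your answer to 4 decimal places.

P = 1/(1+e^{-2.5200}) = 0.9255
P(1−P) = 0.9255 × 0.0745 = 0.0689
I = α² × P(1−P) = 2.1² × 0.0689 = 0.30395

0.3039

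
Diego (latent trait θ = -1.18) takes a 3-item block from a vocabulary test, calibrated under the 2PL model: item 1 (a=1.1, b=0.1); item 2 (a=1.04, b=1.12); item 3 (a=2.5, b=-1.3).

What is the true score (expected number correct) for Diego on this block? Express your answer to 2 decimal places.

P(θ) = 1 / (1 + exp(−a(θ − b)))
P_1 = 1/(1+e^{1.4080}) = 0.1965
P_2 = 1/(1+e^{2.3920}) = 0.0838
P_3 = 1/(1+e^{-0.3000}) = 0.5744
E[score] = 0.1965 + 0.0838 + 0.5744 = 0.8548

0.85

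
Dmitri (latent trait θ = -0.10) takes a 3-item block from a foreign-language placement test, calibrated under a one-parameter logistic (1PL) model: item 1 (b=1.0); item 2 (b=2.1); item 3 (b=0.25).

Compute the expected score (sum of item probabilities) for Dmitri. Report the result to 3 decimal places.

0.763

P(θ) = 1 / (1 + exp(−(θ − b)))
P_1 = 1/(1+e^{1.1000}) = 0.2497
P_2 = 1/(1+e^{2.2000}) = 0.0998
P_3 = 1/(1+e^{0.3500}) = 0.4134
E[score] = 0.2497 + 0.0998 + 0.4134 = 0.7629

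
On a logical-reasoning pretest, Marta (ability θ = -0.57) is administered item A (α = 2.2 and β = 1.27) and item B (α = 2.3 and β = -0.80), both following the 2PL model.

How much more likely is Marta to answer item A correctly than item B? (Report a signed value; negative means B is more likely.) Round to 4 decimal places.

-0.6121

P(θ) = 1 / (1 + exp(−α(θ − β)))
P_A = 0.0172
P_B = 0.6292
P_A − P_B = -0.6121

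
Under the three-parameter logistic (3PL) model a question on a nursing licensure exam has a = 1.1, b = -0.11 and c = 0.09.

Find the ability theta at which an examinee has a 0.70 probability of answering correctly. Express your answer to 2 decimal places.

0.54

P(theta) = c + (1 − c) · 1 / (1 + exp(−a(theta − b)))
Remove guessing floor: (0.70 − 0.09)/(1 − 0.09) = 0.6703
logit = ln(0.6703/0.3297) = 0.7097
theta = b + logit/(a) = -0.11 + 0.7097/1.1000 = 0.5352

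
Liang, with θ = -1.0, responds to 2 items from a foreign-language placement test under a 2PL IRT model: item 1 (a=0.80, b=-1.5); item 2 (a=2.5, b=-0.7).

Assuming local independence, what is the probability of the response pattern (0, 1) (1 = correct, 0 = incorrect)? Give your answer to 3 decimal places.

P(θ) = 1 / (1 + exp(−a(θ − b)))
P_1 = 1/(1+e^{-0.4000}) = 0.5987
P_2 = 1/(1+e^{0.7500}) = 0.3208
L = (1−P_1) × P_2 = 0.4013 × 0.3208 = 0.12875

0.129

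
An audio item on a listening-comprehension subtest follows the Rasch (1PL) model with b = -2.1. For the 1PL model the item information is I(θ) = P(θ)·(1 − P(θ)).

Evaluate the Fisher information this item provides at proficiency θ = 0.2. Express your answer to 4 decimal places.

0.0828

P = 1/(1+e^{-2.3000}) = 0.9089
P(1−P) = 0.9089 × 0.0911 = 0.0828
I = P(1−P) = 0.08282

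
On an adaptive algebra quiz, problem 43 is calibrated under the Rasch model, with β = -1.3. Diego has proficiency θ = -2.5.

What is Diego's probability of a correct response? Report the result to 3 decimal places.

0.231

P(θ) = 1 / (1 + exp(−(θ − β)))
Exponent: (-2.5 − (-1.3)) = -1.2000
1/(1 + e^{1.2000}) = 0.2315
P = 0.2315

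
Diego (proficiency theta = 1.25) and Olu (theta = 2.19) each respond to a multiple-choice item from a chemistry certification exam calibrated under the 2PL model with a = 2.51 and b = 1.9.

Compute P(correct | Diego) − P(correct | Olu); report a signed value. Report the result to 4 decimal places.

-0.5107

P(theta) = 1 / (1 + exp(−a(theta − b)))
P(Diego) = 0.1636  [exponent -1.6315]
P(Olu) = 0.6743  [exponent 0.7279]
Difference = 0.1636 − 0.6743 = -0.5107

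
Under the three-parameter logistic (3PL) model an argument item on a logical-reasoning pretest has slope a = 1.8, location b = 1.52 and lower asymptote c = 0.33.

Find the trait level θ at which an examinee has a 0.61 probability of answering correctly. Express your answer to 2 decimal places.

P(θ) = c + (1 − c) · 1 / (1 + exp(−a(θ − b)))
Remove guessing floor: (0.61 − 0.33)/(1 − 0.33) = 0.4179
logit = ln(0.4179/0.5821) = -0.3314
θ = b + logit/(a) = 1.52 + (-0.3314)/1.8000 = 1.3359

1.34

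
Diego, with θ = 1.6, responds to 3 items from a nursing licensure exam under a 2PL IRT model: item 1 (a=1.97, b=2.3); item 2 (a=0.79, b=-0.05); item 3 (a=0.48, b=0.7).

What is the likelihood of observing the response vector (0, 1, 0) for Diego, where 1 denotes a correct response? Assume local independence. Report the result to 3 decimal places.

P(θ) = 1 / (1 + exp(−a(θ − b)))
P_1 = 1/(1+e^{1.3790}) = 0.2012
P_2 = 1/(1+e^{-1.3035}) = 0.7864
P_3 = 1/(1+e^{-0.4320}) = 0.6064
L = (1−P_1) × P_2 × (1−P_3) = 0.7988 × 0.7864 × 0.3936 = 0.24730

0.247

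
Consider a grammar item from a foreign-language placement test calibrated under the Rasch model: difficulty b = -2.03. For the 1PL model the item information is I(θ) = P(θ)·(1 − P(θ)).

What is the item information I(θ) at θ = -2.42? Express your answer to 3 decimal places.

0.241

P = 1/(1+e^{0.3900}) = 0.4037
P(1−P) = 0.4037 × 0.5963 = 0.2407
I = P(1−P) = 0.24073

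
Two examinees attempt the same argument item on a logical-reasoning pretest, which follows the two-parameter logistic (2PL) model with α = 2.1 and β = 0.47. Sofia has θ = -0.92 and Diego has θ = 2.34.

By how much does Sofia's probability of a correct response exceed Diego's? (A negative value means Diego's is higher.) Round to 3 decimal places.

P(θ) = 1 / (1 + exp(−α(θ − β)))
P(Sofia) = 0.0512  [exponent -2.9190]
P(Diego) = 0.9807  [exponent 3.9270]
Difference = 0.0512 − 0.9807 = -0.9295

-0.929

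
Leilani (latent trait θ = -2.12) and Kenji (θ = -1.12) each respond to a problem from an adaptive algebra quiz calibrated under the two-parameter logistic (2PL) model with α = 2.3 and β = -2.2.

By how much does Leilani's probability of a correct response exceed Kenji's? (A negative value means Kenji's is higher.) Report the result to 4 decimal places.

P(θ) = 1 / (1 + exp(−α(θ − β)))
P(Leilani) = 0.5459  [exponent 0.1840]
P(Kenji) = 0.9230  [exponent 2.4840]
Difference = 0.5459 − 0.9230 = -0.3771

-0.3771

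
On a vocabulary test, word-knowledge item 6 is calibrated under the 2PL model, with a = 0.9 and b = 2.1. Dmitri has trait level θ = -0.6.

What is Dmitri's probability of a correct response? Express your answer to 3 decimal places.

0.081

P(θ) = 1 / (1 + exp(−a(θ − b)))
Exponent: 0.9 × (-0.6 − 2.1) = -2.4300
1/(1 + e^{2.4300}) = 0.0809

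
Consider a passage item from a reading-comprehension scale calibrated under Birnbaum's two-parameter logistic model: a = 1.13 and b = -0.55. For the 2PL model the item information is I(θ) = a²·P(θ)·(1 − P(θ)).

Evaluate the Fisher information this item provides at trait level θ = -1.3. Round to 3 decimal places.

P = 1/(1+e^{0.8475}) = 0.3000
P(1−P) = 0.3000 × 0.7000 = 0.2100
I = a² × P(1−P) = 1.13² × 0.2100 = 0.26813

0.268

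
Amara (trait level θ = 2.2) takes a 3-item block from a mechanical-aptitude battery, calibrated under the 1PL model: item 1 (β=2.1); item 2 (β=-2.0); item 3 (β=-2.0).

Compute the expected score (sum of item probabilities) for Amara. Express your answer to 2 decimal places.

2.50

P(θ) = 1 / (1 + exp(−(θ − β)))
P_1 = 1/(1+e^{-0.1000}) = 0.5250
P_2 = 1/(1+e^{-4.2000}) = 0.9852
P_3 = 1/(1+e^{-4.2000}) = 0.9852
E[score] = 0.5250 + 0.9852 + 0.9852 = 2.4954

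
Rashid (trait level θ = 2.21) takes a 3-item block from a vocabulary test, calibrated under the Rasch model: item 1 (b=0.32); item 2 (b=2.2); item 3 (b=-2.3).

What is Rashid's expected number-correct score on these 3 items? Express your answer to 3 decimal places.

P(θ) = 1 / (1 + exp(−(θ − b)))
P_1 = 1/(1+e^{-1.8900}) = 0.8688
P_2 = 1/(1+e^{-0.0100}) = 0.5025
P_3 = 1/(1+e^{-4.5100}) = 0.9891
E[score] = 0.8688 + 0.5025 + 0.9891 = 2.3604

2.360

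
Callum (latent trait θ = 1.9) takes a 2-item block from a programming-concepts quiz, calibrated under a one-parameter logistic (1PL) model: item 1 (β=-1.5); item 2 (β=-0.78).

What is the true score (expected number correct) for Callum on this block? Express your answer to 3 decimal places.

P(θ) = 1 / (1 + exp(−(θ − β)))
P_1 = 1/(1+e^{-3.4000}) = 0.9677
P_2 = 1/(1+e^{-2.6800}) = 0.9358
E[score] = 0.9677 + 0.9358 = 1.9035

1.904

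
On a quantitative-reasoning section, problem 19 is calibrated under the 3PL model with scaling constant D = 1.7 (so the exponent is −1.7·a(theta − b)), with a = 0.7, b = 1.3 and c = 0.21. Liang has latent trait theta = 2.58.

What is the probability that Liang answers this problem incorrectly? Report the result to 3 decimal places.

P(theta) = c + (1 − c) · 1 / (1 + exp(−D·a(theta − b)))
Exponent: 1.7 × 0.7 × (2.58 − 1.3) = 1.5232
1/(1 + e^{-1.5232}) = 0.8210
P = 0.21 + 0.79 × 0.8210 = 0.8586
P(incorrect) = 1 − 0.8586 = 0.1414

0.141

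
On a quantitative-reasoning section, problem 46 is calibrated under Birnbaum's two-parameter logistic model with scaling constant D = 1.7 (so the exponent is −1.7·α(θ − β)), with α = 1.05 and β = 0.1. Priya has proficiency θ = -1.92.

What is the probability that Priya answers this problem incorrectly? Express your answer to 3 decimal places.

0.974

P(θ) = 1 / (1 + exp(−D·α(θ − β)))
Exponent: 1.7 × 1.05 × (-1.92 − 0.1) = -3.6057
1/(1 + e^{3.6057}) = 0.0264
P = 0.0264
P(incorrect) = 1 − 0.0264 = 0.9736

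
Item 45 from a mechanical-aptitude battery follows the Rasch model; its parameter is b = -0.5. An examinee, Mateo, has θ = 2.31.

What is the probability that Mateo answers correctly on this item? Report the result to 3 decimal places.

0.943

P(θ) = 1 / (1 + exp(−(θ − b)))
Exponent: (2.31 − (-0.5)) = 2.8100
1/(1 + e^{-2.8100}) = 0.9432
P = 0.9432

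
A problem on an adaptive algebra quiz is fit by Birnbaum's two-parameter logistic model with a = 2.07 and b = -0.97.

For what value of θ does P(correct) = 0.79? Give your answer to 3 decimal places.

P(θ) = 1 / (1 + exp(−a(θ − b)))
logit = ln(0.7900/0.2100) = 1.3249
θ = b + logit/(a) = -0.97 + 1.3249/2.0700 = -0.3299

-0.330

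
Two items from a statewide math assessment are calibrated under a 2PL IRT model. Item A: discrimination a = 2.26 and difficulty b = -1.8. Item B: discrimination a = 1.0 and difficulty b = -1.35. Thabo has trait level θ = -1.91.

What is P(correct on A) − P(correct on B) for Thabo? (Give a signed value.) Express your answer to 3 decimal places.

0.075

P(θ) = 1 / (1 + exp(−a(θ − b)))
P_A = 0.4382
P_B = 0.3635
P_A − P_B = 0.0746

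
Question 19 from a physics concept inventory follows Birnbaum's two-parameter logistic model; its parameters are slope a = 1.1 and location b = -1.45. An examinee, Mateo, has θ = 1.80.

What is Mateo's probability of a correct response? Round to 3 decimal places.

P(θ) = 1 / (1 + exp(−a(θ − b)))
Exponent: 1.1 × (1.80 − (-1.45)) = 3.5750
1/(1 + e^{-3.5750}) = 0.9727

0.973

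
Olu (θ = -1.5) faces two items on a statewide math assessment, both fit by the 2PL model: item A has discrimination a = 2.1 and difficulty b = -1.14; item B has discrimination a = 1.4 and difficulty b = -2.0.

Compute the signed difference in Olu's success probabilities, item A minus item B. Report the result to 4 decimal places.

-0.3487

P(θ) = 1 / (1 + exp(−a(θ − b)))
P_A = 0.3195
P_B = 0.6682
P_A − P_B = -0.3487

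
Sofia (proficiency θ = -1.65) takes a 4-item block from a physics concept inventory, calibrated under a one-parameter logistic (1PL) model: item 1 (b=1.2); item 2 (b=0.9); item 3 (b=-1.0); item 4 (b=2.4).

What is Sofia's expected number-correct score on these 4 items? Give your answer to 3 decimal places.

P(θ) = 1 / (1 + exp(−(θ − b)))
P_1 = 1/(1+e^{2.8500}) = 0.0547
P_2 = 1/(1+e^{2.5500}) = 0.0724
P_3 = 1/(1+e^{0.6500}) = 0.3430
P_4 = 1/(1+e^{4.0500}) = 0.0171
E[score] = 0.0547 + 0.0724 + 0.3430 + 0.0171 = 0.4872

0.487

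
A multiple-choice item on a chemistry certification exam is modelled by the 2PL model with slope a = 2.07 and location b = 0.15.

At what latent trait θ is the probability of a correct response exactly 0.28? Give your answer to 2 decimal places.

-0.31

P(θ) = 1 / (1 + exp(−a(θ − b)))
logit = ln(0.2800/0.7200) = -0.9445
θ = b + logit/(a) = 0.15 + (-0.9445)/2.0700 = -0.3063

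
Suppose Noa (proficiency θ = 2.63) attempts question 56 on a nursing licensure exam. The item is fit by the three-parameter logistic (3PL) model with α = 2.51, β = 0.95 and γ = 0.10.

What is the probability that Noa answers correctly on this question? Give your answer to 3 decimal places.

P(θ) = γ + (1 − γ) · 1 / (1 + exp(−α(θ − β)))
Exponent: 2.51 × (2.63 − 0.95) = 4.2168
1/(1 + e^{-4.2168}) = 0.9855
P = 0.10 + 0.90 × 0.9855 = 0.9869

0.987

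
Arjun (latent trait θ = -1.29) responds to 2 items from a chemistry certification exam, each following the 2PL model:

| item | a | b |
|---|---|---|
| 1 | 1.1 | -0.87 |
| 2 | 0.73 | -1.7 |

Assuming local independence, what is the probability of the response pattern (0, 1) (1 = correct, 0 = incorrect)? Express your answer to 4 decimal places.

P(θ) = 1 / (1 + exp(−a(θ − b)))
P_1 = 1/(1+e^{0.4620}) = 0.3865
P_2 = 1/(1+e^{-0.2993}) = 0.5743
L = (1−P_1) × P_2 = 0.6135 × 0.5743 = 0.35231

0.3523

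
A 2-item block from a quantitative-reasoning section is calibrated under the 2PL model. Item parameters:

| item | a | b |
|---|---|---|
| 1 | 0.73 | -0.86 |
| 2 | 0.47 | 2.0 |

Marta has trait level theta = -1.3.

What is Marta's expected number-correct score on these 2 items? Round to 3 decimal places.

0.595

P(theta) = 1 / (1 + exp(−a(theta − b)))
P_1 = 1/(1+e^{0.3212}) = 0.4204
P_2 = 1/(1+e^{1.5510}) = 0.1749
E[score] = 0.4204 + 0.1749 = 0.5953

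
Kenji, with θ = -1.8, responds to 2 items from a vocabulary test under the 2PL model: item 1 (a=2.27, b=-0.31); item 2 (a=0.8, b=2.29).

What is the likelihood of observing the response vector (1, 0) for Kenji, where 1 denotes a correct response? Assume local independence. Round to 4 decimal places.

0.0317

P(θ) = 1 / (1 + exp(−a(θ − b)))
P_1 = 1/(1+e^{3.3823}) = 0.0329
P_2 = 1/(1+e^{3.2720}) = 0.0365
L = P_1 × (1−P_2) = 0.0329 × 0.9635 = 0.03165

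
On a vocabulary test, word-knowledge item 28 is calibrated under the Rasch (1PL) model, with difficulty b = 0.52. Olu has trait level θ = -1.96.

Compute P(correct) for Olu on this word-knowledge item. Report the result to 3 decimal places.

P(θ) = 1 / (1 + exp(−(θ − b)))
Exponent: (-1.96 − 0.52) = -2.4800
1/(1 + e^{2.4800}) = 0.0773
P = 0.0773

0.077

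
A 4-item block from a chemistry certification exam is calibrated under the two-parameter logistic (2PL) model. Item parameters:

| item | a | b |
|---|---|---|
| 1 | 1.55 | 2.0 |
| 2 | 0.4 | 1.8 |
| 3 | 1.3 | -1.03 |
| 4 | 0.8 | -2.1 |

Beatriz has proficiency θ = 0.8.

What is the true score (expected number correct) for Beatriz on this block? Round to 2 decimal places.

P(θ) = 1 / (1 + exp(−a(θ − b)))
P_1 = 1/(1+e^{1.8600}) = 0.1347
P_2 = 1/(1+e^{0.4000}) = 0.4013
P_3 = 1/(1+e^{-2.3790}) = 0.9152
P_4 = 1/(1+e^{-2.3200}) = 0.9105
E[score] = 0.1347 + 0.4013 + 0.9152 + 0.9105 = 2.3617

2.36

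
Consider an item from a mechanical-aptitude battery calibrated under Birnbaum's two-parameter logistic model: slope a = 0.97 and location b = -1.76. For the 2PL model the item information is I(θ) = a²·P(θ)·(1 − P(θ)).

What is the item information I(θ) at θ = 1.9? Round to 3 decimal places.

0.026

P = 1/(1+e^{-3.5502}) = 0.9721
P(1−P) = 0.9721 × 0.0279 = 0.0271
I = a² × P(1−P) = 0.97² × 0.0271 = 0.02553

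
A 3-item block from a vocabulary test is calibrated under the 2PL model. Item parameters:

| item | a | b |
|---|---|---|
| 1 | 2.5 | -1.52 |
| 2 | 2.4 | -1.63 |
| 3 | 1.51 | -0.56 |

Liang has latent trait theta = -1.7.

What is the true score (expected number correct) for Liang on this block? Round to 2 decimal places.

1.00

P(theta) = 1 / (1 + exp(−a(theta − b)))
P_1 = 1/(1+e^{0.4500}) = 0.3894
P_2 = 1/(1+e^{0.1680}) = 0.4581
P_3 = 1/(1+e^{1.7214}) = 0.1517
E[score] = 0.3894 + 0.4581 + 0.1517 = 0.9992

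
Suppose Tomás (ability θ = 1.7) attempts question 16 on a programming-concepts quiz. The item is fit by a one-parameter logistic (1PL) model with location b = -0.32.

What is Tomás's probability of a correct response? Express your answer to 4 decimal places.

0.8829

P(θ) = 1 / (1 + exp(−(θ − b)))
Exponent: (1.7 − (-0.32)) = 2.0200
1/(1 + e^{-2.0200}) = 0.8829
P = 0.8829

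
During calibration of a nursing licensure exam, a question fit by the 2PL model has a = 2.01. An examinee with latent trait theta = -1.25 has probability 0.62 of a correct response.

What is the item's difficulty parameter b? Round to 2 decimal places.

P(theta) = 1 / (1 + exp(−a(theta − b)))
logit(0.62) = ln(0.62/0.38) = 0.4895
b = theta − logit/(a) = -1.25 − 0.4895/2.0100 = -1.4936

-1.49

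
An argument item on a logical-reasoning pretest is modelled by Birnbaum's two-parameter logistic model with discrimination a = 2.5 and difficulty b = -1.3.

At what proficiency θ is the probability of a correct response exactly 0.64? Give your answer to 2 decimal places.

P(θ) = 1 / (1 + exp(−a(θ − b)))
logit = ln(0.6400/0.3600) = 0.5754
θ = b + logit/(a) = -1.3 + 0.5754/2.5000 = -1.0699

-1.07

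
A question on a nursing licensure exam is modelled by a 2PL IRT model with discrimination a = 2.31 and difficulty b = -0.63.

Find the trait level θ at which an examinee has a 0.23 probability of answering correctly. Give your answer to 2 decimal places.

-1.15

P(θ) = 1 / (1 + exp(−a(θ − b)))
logit = ln(0.2300/0.7700) = -1.2083
θ = b + logit/(a) = -0.63 + (-1.2083)/2.3100 = -1.1531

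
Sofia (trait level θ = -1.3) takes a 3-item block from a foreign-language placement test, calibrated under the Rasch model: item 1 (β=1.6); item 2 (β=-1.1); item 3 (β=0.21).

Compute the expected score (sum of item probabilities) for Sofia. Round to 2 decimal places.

0.68

P(θ) = 1 / (1 + exp(−(θ − β)))
P_1 = 1/(1+e^{2.9000}) = 0.0522
P_2 = 1/(1+e^{0.2000}) = 0.4502
P_3 = 1/(1+e^{1.5100}) = 0.1809
E[score] = 0.0522 + 0.4502 + 0.1809 = 0.6833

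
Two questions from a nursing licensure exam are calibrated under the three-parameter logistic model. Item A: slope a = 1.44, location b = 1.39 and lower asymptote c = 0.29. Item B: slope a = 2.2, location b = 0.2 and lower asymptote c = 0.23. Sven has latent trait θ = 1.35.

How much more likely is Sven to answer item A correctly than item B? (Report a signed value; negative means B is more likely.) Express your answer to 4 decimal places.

-0.3084

P(θ) = c + (1 − c) · 1 / (1 + exp(−a(θ − b)))
P_A = 0.6348
P_B = 0.9432
P_A − P_B = -0.3084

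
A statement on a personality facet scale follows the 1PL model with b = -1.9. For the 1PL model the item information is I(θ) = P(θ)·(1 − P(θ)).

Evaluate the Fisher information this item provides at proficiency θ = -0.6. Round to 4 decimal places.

0.1683

P = 1/(1+e^{-1.3000}) = 0.7858
P(1−P) = 0.7858 × 0.2142 = 0.1683
I = P(1−P) = 0.16830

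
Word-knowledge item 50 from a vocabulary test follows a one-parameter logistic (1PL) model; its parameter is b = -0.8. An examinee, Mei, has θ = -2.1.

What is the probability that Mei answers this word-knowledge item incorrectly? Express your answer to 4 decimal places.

0.7858

P(θ) = 1 / (1 + exp(−(θ − b)))
Exponent: (-2.1 − (-0.8)) = -1.3000
1/(1 + e^{1.3000}) = 0.2142
P = 0.2142
P(incorrect) = 1 − 0.2142 = 0.7858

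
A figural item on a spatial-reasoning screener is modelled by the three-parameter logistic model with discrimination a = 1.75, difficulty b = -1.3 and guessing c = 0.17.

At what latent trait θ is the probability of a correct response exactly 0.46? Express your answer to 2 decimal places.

P(θ) = c + (1 − c) · 1 / (1 + exp(−a(θ − b)))
Remove guessing floor: (0.46 − 0.17)/(1 − 0.17) = 0.3494
logit = ln(0.3494/0.6506) = -0.6217
θ = b + logit/(a) = -1.3 + (-0.6217)/1.7500 = -1.6553

-1.66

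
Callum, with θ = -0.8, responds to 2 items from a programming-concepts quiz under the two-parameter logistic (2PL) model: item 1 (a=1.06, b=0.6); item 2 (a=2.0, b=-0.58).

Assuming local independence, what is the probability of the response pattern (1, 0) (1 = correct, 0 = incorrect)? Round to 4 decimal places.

0.1124

P(θ) = 1 / (1 + exp(−a(θ − b)))
P_1 = 1/(1+e^{1.4840}) = 0.1848
P_2 = 1/(1+e^{0.4400}) = 0.3917
L = P_1 × (1−P_2) = 0.1848 × 0.6083 = 0.11242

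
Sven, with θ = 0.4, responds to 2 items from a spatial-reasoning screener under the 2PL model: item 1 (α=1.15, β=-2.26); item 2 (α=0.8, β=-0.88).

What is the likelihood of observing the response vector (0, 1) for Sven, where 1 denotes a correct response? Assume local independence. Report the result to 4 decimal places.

0.0330

P(θ) = 1 / (1 + exp(−α(θ − β)))
P_1 = 1/(1+e^{-3.0590}) = 0.9552
P_2 = 1/(1+e^{-1.0240}) = 0.7358
L = (1−P_1) × P_2 = 0.0448 × 0.7358 = 0.03298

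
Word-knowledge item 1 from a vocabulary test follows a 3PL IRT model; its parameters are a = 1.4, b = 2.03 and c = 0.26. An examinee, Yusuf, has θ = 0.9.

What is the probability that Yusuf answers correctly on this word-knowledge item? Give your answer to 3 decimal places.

0.386

P(θ) = c + (1 − c) · 1 / (1 + exp(−a(θ − b)))
Exponent: 1.4 × (0.9 − 2.03) = -1.5820
1/(1 + e^{1.5820}) = 0.1705
P = 0.26 + 0.74 × 0.1705 = 0.3862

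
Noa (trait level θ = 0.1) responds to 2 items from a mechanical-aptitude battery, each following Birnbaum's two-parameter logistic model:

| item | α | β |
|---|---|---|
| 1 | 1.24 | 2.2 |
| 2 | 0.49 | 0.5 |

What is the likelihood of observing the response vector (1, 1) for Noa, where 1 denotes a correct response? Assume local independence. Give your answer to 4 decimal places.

P(θ) = 1 / (1 + exp(−α(θ − β)))
P_1 = 1/(1+e^{2.6040}) = 0.0689
P_2 = 1/(1+e^{0.1960}) = 0.4512
L = P_1 × P_2 = 0.0689 × 0.4512 = 0.03108

0.0311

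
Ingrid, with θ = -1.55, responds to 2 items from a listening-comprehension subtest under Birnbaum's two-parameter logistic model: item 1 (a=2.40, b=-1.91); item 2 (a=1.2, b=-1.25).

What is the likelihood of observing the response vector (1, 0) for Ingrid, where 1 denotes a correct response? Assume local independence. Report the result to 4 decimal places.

0.4144

P(θ) = 1 / (1 + exp(−a(θ − b)))
P_1 = 1/(1+e^{-0.8640}) = 0.7035
P_2 = 1/(1+e^{0.3600}) = 0.4110
L = P_1 × (1−P_2) = 0.7035 × 0.5890 = 0.41439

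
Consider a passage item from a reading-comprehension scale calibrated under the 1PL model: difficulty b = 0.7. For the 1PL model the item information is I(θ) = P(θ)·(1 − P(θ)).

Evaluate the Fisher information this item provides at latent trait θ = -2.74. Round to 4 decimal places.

0.0301

P = 1/(1+e^{3.4400}) = 0.0311
P(1−P) = 0.0311 × 0.9689 = 0.0301
I = P(1−P) = 0.03010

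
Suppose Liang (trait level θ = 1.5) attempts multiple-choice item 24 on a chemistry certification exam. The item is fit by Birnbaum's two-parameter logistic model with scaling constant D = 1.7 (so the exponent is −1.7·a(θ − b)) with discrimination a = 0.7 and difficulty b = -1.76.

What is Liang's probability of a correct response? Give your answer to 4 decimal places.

0.9798

P(θ) = 1 / (1 + exp(−D·a(θ − b)))
Exponent: 1.7 × 0.7 × (1.5 − (-1.76)) = 3.8794
1/(1 + e^{-3.8794}) = 0.9798
P = 0.9798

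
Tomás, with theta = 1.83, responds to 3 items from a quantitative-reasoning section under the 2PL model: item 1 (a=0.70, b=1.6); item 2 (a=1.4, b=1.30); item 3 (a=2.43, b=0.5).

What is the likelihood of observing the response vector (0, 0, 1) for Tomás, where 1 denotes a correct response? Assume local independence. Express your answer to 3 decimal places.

0.143

P(theta) = 1 / (1 + exp(−a(theta − b)))
P_1 = 1/(1+e^{-0.1610}) = 0.5402
P_2 = 1/(1+e^{-0.7420}) = 0.6774
P_3 = 1/(1+e^{-3.2319}) = 0.9620
L = (1−P_1) × (1−P_2) × P_3 = 0.4598 × 0.3226 × 0.9620 = 0.14269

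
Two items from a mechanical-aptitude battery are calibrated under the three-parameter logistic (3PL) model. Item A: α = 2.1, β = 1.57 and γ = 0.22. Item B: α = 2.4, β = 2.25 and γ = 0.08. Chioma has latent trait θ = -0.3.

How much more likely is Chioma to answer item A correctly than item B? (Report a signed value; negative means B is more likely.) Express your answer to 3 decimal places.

0.153

P(θ) = γ + (1 − γ) · 1 / (1 + exp(−α(θ − β)))
P_A = 0.2351
P_B = 0.0820
P_A − P_B = 0.1531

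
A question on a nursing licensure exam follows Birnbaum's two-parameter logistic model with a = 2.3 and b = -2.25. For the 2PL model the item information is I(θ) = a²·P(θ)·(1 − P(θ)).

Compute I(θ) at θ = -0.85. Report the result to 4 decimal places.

0.1954

P = 1/(1+e^{-3.2200}) = 0.9616
P(1−P) = 0.9616 × 0.0384 = 0.0369
I = a² × P(1−P) = 2.3² × 0.0369 = 0.19543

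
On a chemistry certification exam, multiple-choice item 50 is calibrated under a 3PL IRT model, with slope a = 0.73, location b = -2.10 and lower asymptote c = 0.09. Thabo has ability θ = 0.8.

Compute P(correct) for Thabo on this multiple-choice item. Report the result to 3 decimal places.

P(θ) = c + (1 − c) · 1 / (1 + exp(−a(θ − b)))
Exponent: 0.73 × (0.8 − (-2.10)) = 2.1170
1/(1 + e^{-2.1170}) = 0.8925
P = 0.09 + 0.91 × 0.8925 = 0.9022

0.902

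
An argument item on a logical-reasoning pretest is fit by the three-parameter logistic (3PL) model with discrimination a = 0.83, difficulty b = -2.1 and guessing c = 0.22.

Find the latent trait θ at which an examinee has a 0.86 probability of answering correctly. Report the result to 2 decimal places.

P(θ) = c + (1 − c) · 1 / (1 + exp(−a(θ − b)))
Remove guessing floor: (0.86 − 0.22)/(1 − 0.22) = 0.8205
logit = ln(0.8205/0.1795) = 1.5198
θ = b + logit/(a) = -2.1 + 1.5198/0.8300 = -0.2689

-0.27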